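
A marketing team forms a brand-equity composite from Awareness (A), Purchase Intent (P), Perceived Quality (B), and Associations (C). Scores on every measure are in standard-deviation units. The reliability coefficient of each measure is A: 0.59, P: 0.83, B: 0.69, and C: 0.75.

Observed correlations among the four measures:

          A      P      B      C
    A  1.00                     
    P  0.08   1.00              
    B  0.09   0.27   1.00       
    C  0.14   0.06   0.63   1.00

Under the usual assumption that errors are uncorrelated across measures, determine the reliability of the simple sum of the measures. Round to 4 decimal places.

Var(A+P+B+C) = 4 + 2·[0.08 + 0.09 + 0.14 + 0.27 + 0.06 + 0.63] = 4 + 2.54 = 6.54.
With uncorrelated errors the cross-covariances are all true-score covariance, so they carry over unchanged; only the diagonal terms shrink to ρᵢσᵢ².
True-score variance = [0.59 + 0.83 + 0.69 + 0.75] + 2.54 = 2.86 + 2.54 = 5.4.
Reliability = 5.4 / 6.54 = 0.8257.

0.8257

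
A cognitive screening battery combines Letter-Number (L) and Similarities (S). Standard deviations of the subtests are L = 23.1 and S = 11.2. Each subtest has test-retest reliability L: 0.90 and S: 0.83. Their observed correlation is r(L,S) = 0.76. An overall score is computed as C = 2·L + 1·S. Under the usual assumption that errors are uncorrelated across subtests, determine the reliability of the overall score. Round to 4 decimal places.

0.9229

Var(C) = 2²·23.1² + 11.2² + 2·[2·23.1·11.2·0.76] = 2259.88 + 786.509 = 3046.39.
Under uncorrelated errors the observed covariances equal the true-score covariances, so only the own-variance terms attenuate.
True-score variance = [2²·23.1²·0.90 + 11.2²·0.83] + 786.509 = 2025.11 + 786.509 = 2811.62.
Reliability = 2811.62 / 3046.39 = 0.9229.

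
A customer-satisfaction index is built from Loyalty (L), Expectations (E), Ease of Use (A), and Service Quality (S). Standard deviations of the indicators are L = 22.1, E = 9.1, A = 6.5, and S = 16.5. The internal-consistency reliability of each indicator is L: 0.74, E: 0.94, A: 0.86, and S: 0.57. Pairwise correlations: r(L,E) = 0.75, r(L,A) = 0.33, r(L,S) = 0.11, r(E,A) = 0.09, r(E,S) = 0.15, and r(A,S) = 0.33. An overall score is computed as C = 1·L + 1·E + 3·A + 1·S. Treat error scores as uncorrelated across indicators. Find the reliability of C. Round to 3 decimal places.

0.861

Var(C) = 22.1² + 9.1² + 3²·6.5² + 16.5² + 2·[22.1·9.1·0.75 + 3·22.1·6.5·0.33 + 22.1·16.5·0.11 + 3·9.1·6.5·0.09 + 9.1·16.5·0.15 + 3·6.5·16.5·0.33] = 1223.72 + 955.656 = 2179.38.
Because errors are independent across components, Cov(Tᵢ,Tⱼ) = Cov(Xᵢ,Xⱼ); the off-diagonal part of the true-score variance is the same as above.
True-score variance = [22.1²·0.74 + 9.1²·0.94 + 3²·6.5²·0.86 + 16.5²·0.57] + 955.656 = 921.462 + 955.656 = 1877.12.
Reliability = 1877.12 / 2179.38 = 0.861.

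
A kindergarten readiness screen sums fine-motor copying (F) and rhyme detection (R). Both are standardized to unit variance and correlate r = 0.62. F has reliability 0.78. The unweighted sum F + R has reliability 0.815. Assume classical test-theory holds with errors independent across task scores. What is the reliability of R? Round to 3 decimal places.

0.621

Var(F+R) = 2 + 2·0.62 = 3.240.
True-score variance = ρ_F + ρ_R + 2·0.62, so 0.815 = (0.78 + ρ_R + 1.24) / 3.240.
ρ_R = 0.815·3.240 − 0.78 − 1.24 = 0.621.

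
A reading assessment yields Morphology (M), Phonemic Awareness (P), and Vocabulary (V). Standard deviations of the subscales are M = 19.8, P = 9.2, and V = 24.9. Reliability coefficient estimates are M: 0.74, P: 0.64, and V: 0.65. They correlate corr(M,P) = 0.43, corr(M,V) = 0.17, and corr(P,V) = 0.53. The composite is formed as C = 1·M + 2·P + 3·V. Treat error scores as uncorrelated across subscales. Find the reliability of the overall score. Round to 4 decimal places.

Var(C) = 19.8² + 2²·9.2² + 3²·24.9² + 2·[2·19.8·9.2·0.43 + 3·19.8·24.9·0.17 + 6·9.2·24.9·0.53] = 6310.69 + 2273.14 = 8583.83.
Because errors are independent across components, Cov(Tᵢ,Tⱼ) = Cov(Xᵢ,Xⱼ); the off-diagonal part of the true-score variance is the same as above.
True-score variance = [19.8²·0.74 + 2²·9.2²·0.64 + 3²·24.9²·0.65] + 2273.14 = 4133.85 + 2273.14 = 6406.99.
Reliability = 6406.99 / 8583.83 = 0.7464.

0.7464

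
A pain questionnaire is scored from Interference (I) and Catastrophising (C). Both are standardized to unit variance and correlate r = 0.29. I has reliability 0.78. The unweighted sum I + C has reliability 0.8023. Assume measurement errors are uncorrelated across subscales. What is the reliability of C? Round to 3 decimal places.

0.710

Var(I+C) = 2 + 2·0.29 = 2.580.
True-score variance = ρ_I + ρ_C + 2·0.29, so 0.8023 = (0.78 + ρ_C + 0.58) / 2.580.
ρ_C = 0.8023·2.580 − 0.78 − 0.58 = 0.710.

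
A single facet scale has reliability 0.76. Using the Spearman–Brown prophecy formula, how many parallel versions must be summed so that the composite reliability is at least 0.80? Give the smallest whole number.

k ≥ ρ*(1−ρ₁)/(ρ₁(1−ρ*)) = 0.80·0.24 / (0.76·0.20) = 1.263.
Smallest integer k = 2.

2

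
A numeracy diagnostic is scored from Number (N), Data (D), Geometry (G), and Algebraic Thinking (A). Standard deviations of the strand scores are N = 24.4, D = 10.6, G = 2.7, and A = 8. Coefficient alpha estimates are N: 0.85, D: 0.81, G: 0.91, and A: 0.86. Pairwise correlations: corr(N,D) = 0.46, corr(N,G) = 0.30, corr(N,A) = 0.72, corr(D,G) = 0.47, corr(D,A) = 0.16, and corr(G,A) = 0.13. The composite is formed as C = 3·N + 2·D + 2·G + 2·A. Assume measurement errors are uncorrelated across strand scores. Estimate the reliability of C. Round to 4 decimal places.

Var(C) = 3²·24.4² + 2²·10.6² + 2²·2.7² + 2²·8² + 2·[6·24.4·10.6·0.46 + 6·24.4·2.7·0.30 + 6·24.4·8·0.72 + 4·10.6·2.7·0.47 + 4·10.6·8·0.16 + 4·2.7·8·0.13] = 6092.84 + 3590.01 = 9682.85.
With uncorrelated errors the cross-covariances are all true-score covariance, so they carry over unchanged; only the diagonal terms shrink to ρᵢσᵢ².
True-score variance = [3²·24.4²·0.85 + 2²·10.6²·0.81 + 2²·2.7²·0.91 + 2²·8²·0.86] + 3590.01 = 5165.25 + 3590.01 = 8755.25.
Reliability = 8755.25 / 9682.85 = 0.9042.

0.9042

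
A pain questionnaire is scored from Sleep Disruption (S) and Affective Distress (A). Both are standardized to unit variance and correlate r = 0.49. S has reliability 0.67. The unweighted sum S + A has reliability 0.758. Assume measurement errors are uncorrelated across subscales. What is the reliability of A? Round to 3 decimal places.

0.609

Var(S+A) = 2 + 2·0.49 = 2.980.
True-score variance = ρ_S + ρ_A + 2·0.49, so 0.758 = (0.67 + ρ_A + 0.98) / 2.980.
ρ_A = 0.758·2.980 − 0.67 − 0.98 = 0.609.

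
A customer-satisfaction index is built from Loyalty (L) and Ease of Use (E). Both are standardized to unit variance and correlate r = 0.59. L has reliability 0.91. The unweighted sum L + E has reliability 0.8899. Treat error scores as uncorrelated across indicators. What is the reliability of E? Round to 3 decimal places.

0.740

Var(L+E) = 2 + 2·0.59 = 3.180.
True-score variance = ρ_L + ρ_E + 2·0.59, so 0.8899 = (0.91 + ρ_E + 1.18) / 3.180.
ρ_E = 0.8899·3.180 − 0.91 − 1.18 = 0.740.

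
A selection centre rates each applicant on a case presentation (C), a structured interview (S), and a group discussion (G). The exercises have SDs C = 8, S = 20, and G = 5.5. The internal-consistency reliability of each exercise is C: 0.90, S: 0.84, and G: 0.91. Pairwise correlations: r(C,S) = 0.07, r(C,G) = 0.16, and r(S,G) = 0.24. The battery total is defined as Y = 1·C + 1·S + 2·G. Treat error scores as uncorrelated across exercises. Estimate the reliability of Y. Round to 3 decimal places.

0.890

Var(Y) = 8² + 20² + 2²·5.5² + 2·[8·20·0.07 + 2·8·5.5·0.16 + 2·20·5.5·0.24] = 585 + 156.16 = 741.16.
Under uncorrelated errors the observed covariances equal the true-score covariances, so only the own-variance terms attenuate.
True-score variance = [8²·0.90 + 20²·0.84 + 2²·5.5²·0.91] + 156.16 = 503.71 + 156.16 = 659.87.
Reliability = 659.87 / 741.16 = 0.890.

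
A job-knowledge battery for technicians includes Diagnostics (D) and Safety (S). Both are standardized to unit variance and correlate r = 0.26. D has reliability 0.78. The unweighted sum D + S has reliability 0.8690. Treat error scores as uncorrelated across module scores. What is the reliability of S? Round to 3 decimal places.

0.890

Var(D+S) = 2 + 2·0.26 = 2.520.
True-score variance = ρ_D + ρ_S + 2·0.26, so 0.8690 = (0.78 + ρ_S + 0.52) / 2.520.
ρ_S = 0.8690·2.520 − 0.78 − 0.52 = 0.890.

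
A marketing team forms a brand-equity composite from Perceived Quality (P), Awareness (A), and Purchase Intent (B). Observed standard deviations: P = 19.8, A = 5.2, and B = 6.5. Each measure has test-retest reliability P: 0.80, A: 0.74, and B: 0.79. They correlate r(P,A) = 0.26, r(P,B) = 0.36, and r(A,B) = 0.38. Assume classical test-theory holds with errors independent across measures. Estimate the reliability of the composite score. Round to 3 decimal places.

0.851

Var(P+A+B) = 19.8² + 5.2² + 6.5² + 2·[19.8·5.2·0.26 + 19.8·6.5·0.36 + 5.2·6.5·0.38] = 461.33 + 171.891 = 633.221.
With uncorrelated errors the cross-covariances are all true-score covariance, so they carry over unchanged; only the diagonal terms shrink to ρᵢσᵢ².
True-score variance = [19.8²·0.80 + 5.2²·0.74 + 6.5²·0.79] + 171.891 = 367.019 + 171.891 = 538.91.
Reliability = 538.91 / 633.221 = 0.851.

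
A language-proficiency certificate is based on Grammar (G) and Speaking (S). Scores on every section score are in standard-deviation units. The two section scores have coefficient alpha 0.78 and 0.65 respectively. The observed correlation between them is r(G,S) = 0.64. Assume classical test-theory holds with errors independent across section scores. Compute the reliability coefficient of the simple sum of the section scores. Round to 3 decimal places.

Var(G+S) = 2 + 2·[0.64] = 2 + 1.28 = 3.28.
Under uncorrelated errors the observed covariances equal the true-score covariances, so only the own-variance terms attenuate.
True-score variance = [0.78 + 0.65] + 1.28 = 1.43 + 1.28 = 2.71.
Reliability = 2.71 / 3.28 = 0.826.

0.826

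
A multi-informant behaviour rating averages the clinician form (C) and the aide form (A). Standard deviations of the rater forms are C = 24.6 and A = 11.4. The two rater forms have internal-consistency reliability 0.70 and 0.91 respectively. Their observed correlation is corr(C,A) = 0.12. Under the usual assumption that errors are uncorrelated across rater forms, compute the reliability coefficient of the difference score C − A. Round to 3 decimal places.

0.711

Var(C−A) = 24.6² + 11.4² − 2·24.6·11.4·0.12 = 735.12 − 67.3056 = 667.814.
With uncorrelated errors the cross-covariances are all true-score covariance, so they carry over unchanged; only the diagonal terms shrink to ρᵢσᵢ².
True-score variance = [24.6²·0.70 + 11.4²·0.91] − 67.3056 = 541.876 − 67.3056 = 474.57.
Reliability = 474.57 / 667.814 = 0.711.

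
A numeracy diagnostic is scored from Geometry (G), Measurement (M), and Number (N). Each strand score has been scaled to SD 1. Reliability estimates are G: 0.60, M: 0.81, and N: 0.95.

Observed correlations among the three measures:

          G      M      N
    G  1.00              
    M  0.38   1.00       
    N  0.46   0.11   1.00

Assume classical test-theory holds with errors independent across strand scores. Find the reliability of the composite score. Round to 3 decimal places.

0.869

Var(G+M+N) = 3 + 2·[0.38 + 0.46 + 0.11] = 3 + 1.9 = 4.9.
With uncorrelated errors the cross-covariances are all true-score covariance, so they carry over unchanged; only the diagonal terms shrink to ρᵢσᵢ².
True-score variance = [0.60 + 0.81 + 0.95] + 1.9 = 2.36 + 1.9 = 4.26.
Reliability = 4.26 / 4.9 = 0.869.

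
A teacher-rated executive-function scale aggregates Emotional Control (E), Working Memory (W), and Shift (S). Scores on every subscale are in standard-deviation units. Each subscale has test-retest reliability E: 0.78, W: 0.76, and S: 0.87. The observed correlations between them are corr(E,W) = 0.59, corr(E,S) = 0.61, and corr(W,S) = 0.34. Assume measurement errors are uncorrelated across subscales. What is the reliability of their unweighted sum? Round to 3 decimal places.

0.903

Var(E+W+S) = 3 + 2·[0.59 + 0.61 + 0.34] = 3 + 3.08 = 6.08.
With uncorrelated errors the cross-covariances are all true-score covariance, so they carry over unchanged; only the diagonal terms shrink to ρᵢσᵢ².
True-score variance = [0.78 + 0.76 + 0.87] + 3.08 = 2.41 + 3.08 = 5.49.
Reliability = 5.49 / 6.08 = 0.903.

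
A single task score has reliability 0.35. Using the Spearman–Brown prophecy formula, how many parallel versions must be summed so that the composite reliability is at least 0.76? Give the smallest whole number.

k ≥ ρ*(1−ρ₁)/(ρ₁(1−ρ*)) = 0.76·0.65 / (0.35·0.24) = 5.881.
Smallest integer k = 6.

6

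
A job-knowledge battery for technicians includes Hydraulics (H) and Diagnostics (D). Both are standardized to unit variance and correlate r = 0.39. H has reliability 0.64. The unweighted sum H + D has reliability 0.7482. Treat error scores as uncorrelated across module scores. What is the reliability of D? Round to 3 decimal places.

Var(H+D) = 2 + 2·0.39 = 2.780.
True-score variance = ρ_H + ρ_D + 2·0.39, so 0.7482 = (0.64 + ρ_D + 0.78) / 2.780.
ρ_D = 0.7482·2.780 − 0.64 − 0.78 = 0.660.

0.660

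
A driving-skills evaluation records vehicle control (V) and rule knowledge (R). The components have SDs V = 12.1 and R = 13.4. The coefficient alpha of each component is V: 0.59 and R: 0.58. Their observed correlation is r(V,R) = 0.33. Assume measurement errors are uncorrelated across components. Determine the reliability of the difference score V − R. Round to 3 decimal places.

Var(V−R) = 12.1² + 13.4² − 2·12.1·13.4·0.33 = 325.97 − 107.012 = 218.958.
Under uncorrelated errors the observed covariances equal the true-score covariances, so only the own-variance terms attenuate.
True-score variance = [12.1²·0.59 + 13.4²·0.58] − 107.012 = 190.527 − 107.012 = 83.5143.
Reliability = 83.5143 / 218.958 = 0.381.

0.381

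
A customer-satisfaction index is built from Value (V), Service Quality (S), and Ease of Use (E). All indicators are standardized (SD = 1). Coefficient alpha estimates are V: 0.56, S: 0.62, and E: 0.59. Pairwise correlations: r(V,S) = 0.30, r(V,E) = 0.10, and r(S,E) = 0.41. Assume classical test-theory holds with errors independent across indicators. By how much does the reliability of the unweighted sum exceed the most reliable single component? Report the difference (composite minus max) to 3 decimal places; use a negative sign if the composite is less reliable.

0.114

Var(sum) = 3 + 1.62 = 4.62; true-score variance = 1.77 + 1.62 = 3.39; composite reliability = 0.7338.
Max component reliability = 0.6200.
Difference = 0.7338 − 0.6200 = 0.114.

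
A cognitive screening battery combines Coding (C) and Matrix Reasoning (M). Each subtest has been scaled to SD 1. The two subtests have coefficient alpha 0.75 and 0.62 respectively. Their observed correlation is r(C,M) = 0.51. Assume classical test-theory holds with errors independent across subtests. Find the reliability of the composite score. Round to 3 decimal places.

Var(C+M) = 2 + 2·[0.51] = 2 + 1.02 = 3.02.
Because errors are independent across components, Cov(Tᵢ,Tⱼ) = Cov(Xᵢ,Xⱼ); the off-diagonal part of the true-score variance is the same as above.
True-score variance = [0.75 + 0.62] + 1.02 = 1.37 + 1.02 = 2.39.
Reliability = 2.39 / 3.02 = 0.791.

0.791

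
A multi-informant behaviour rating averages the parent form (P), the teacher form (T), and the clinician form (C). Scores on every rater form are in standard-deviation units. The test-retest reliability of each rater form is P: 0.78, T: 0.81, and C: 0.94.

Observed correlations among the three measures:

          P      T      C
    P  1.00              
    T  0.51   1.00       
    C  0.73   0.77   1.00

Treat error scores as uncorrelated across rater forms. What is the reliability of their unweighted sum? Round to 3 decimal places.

0.933

Var(P+T+C) = 3 + 2·[0.51 + 0.73 + 0.77] = 3 + 4.02 = 7.02.
Because errors are independent across components, Cov(Tᵢ,Tⱼ) = Cov(Xᵢ,Xⱼ); the off-diagonal part of the true-score variance is the same as above.
True-score variance = [0.78 + 0.81 + 0.94] + 4.02 = 2.53 + 4.02 = 6.55.
Reliability = 6.55 / 7.02 = 0.933.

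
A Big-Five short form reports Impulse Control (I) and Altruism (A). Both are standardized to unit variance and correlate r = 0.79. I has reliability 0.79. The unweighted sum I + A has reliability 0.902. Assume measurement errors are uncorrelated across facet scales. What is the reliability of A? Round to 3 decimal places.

0.859

Var(I+A) = 2 + 2·0.79 = 3.580.
True-score variance = ρ_I + ρ_A + 2·0.79, so 0.902 = (0.79 + ρ_A + 1.58) / 3.580.
ρ_A = 0.902·3.580 − 0.79 − 1.58 = 0.859.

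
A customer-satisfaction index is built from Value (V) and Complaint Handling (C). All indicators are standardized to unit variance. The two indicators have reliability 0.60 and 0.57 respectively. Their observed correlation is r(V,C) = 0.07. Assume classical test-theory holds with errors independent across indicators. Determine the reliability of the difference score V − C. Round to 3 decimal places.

Var(V−C) = 1 + 1 − 2·0.07 = 2 − 0.14 = 1.86.
Because errors are independent across components, Cov(Tᵢ,Tⱼ) = Cov(Xᵢ,Xⱼ); the off-diagonal part of the true-score variance is the same as above.
True-score variance = [0.60 + 0.57] − 0.14 = 1.17 − 0.14 = 1.03.
Reliability = 1.03 / 1.86 = 0.554.

0.554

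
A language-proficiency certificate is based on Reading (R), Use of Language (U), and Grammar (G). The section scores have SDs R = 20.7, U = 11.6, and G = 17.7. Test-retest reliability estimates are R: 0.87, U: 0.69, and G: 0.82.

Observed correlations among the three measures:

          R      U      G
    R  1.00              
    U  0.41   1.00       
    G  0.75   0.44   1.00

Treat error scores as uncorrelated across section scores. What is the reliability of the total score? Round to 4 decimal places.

0.9147

Var(R+U+G) = 20.7² + 11.6² + 17.7² + 2·[20.7·11.6·0.41 + 20.7·17.7·0.75 + 11.6·17.7·0.44] = 876.34 + 927.165 = 1803.51.
Because errors are independent across components, Cov(Tᵢ,Tⱼ) = Cov(Xᵢ,Xⱼ); the off-diagonal part of the true-score variance is the same as above.
True-score variance = [20.7²·0.87 + 11.6²·0.69 + 17.7²·0.82] + 927.165 = 722.53 + 927.165 = 1649.7.
Reliability = 1649.7 / 1803.51 = 0.9147.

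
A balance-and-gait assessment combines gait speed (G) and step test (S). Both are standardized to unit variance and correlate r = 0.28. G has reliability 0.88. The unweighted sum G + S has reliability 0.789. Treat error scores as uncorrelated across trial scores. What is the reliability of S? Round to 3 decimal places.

0.580

Var(G+S) = 2 + 2·0.28 = 2.560.
True-score variance = ρ_G + ρ_S + 2·0.28, so 0.789 = (0.88 + ρ_S + 0.56) / 2.560.
ρ_S = 0.789·2.560 − 0.88 − 0.56 = 0.580.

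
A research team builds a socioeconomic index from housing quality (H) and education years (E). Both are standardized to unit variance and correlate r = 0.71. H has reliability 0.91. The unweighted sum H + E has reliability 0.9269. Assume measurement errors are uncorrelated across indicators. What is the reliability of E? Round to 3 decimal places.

0.840

Var(H+E) = 2 + 2·0.71 = 3.420.
True-score variance = ρ_H + ρ_E + 2·0.71, so 0.9269 = (0.91 + ρ_E + 1.42) / 3.420.
ρ_E = 0.9269·3.420 − 0.91 − 1.42 = 0.840.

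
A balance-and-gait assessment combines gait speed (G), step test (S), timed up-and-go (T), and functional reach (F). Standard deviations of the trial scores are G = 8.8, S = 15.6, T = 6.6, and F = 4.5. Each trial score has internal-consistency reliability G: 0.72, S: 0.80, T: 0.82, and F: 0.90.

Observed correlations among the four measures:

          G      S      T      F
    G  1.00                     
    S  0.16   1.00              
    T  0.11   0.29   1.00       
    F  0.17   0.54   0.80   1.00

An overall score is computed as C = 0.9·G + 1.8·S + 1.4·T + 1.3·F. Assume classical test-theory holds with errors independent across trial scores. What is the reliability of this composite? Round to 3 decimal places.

0.870

Var(C) = 0.9²·8.8² + 1.8²·15.6² + 1.4²·6.6² + 1.3²·4.5² + 2·[1.62·8.8·15.6·0.16 + 1.26·8.8·6.6·0.11 + 1.17·8.8·4.5·0.17 + 2.52·15.6·6.6·0.29 + 2.34·15.6·4.5·0.54 + 1.82·6.6·4.5·0.80] = 970.813 + 517.401 = 1488.21.
Because errors are independent across components, Cov(Tᵢ,Tⱼ) = Cov(Xᵢ,Xⱼ); the off-diagonal part of the true-score variance is the same as above.
True-score variance = [0.9²·8.8²·0.72 + 1.8²·15.6²·0.80 + 1.4²·6.6²·0.82 + 1.3²·4.5²·0.90] + 517.401 = 776.762 + 517.401 = 1294.16.
Reliability = 1294.16 / 1488.21 = 0.870.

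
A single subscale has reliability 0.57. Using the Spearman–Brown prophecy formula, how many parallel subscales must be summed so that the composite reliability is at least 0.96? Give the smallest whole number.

k ≥ ρ*(1−ρ₁)/(ρ₁(1−ρ*)) = 0.96·0.43 / (0.57·0.04) = 18.105.
Smallest integer k = 19.

19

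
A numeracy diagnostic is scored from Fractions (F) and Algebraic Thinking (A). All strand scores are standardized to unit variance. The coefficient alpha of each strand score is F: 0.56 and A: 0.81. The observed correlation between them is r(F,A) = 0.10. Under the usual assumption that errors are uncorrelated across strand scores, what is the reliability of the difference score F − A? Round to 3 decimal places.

0.650

Var(F−A) = 1 + 1 − 2·0.10 = 2 − 0.2 = 1.8.
Because errors are independent across components, Cov(Tᵢ,Tⱼ) = Cov(Xᵢ,Xⱼ); the off-diagonal part of the true-score variance is the same as above.
True-score variance = [0.56 + 0.81] − 0.2 = 1.37 − 0.2 = 1.17.
Reliability = 1.17 / 1.8 = 0.650.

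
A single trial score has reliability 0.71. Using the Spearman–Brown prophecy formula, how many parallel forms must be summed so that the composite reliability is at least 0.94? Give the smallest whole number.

k ≥ ρ*(1−ρ₁)/(ρ₁(1−ρ*)) = 0.94·0.29 / (0.71·0.06) = 6.399.
Smallest integer k = 7.

7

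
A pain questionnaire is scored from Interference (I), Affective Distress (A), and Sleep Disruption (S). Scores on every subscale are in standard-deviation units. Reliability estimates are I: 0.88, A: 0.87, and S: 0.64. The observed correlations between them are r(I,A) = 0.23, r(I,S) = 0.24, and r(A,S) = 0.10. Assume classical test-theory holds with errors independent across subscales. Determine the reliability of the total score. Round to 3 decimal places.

Var(I+A+S) = 3 + 2·[0.23 + 0.24 + 0.10] = 3 + 1.14 = 4.14.
With uncorrelated errors the cross-covariances are all true-score covariance, so they carry over unchanged; only the diagonal terms shrink to ρᵢσᵢ².
True-score variance = [0.88 + 0.87 + 0.64] + 1.14 = 2.39 + 1.14 = 3.53.
Reliability = 3.53 / 4.14 = 0.853.

0.853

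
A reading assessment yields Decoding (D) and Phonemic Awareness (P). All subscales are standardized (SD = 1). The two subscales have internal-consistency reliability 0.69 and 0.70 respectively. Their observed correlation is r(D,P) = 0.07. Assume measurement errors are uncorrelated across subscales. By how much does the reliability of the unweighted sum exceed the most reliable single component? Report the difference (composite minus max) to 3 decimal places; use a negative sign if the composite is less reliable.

Var(sum) = 2 + 0.14 = 2.14; true-score variance = 1.39 + 0.14 = 1.53; composite reliability = 0.7150.
Max component reliability = 0.7000.
Difference = 0.7150 − 0.7000 = 0.015.

0.015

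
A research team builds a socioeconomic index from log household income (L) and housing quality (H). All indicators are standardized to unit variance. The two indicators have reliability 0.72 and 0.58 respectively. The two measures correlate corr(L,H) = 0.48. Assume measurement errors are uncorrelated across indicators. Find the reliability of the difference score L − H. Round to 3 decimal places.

Var(L−H) = 1 + 1 − 2·0.48 = 2 − 0.96 = 1.04.
Because errors are independent across components, Cov(Tᵢ,Tⱼ) = Cov(Xᵢ,Xⱼ); the off-diagonal part of the true-score variance is the same as above.
True-score variance = [0.72 + 0.58] − 0.96 = 1.3 − 0.96 = 0.34.
Reliability = 0.34 / 1.04 = 0.327.

0.327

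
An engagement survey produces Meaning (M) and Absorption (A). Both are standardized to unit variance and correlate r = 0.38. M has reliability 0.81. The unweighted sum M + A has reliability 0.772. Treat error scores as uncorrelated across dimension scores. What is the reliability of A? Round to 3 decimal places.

Var(M+A) = 2 + 2·0.38 = 2.760.
True-score variance = ρ_M + ρ_A + 2·0.38, so 0.772 = (0.81 + ρ_A + 0.76) / 2.760.
ρ_A = 0.772·2.760 − 0.81 − 0.76 = 0.561.

0.561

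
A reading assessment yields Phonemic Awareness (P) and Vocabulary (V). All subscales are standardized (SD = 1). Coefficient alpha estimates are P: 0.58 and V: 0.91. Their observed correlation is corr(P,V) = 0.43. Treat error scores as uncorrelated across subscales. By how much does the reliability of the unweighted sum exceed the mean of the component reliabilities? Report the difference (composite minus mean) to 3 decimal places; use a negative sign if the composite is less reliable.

0.077

Var(sum) = 2 + 0.86 = 2.86; true-score variance = 1.49 + 0.86 = 2.35; composite reliability = 0.8217.
Mean component reliability = 0.7450.
Difference = 0.8217 − 0.7450 = 0.077.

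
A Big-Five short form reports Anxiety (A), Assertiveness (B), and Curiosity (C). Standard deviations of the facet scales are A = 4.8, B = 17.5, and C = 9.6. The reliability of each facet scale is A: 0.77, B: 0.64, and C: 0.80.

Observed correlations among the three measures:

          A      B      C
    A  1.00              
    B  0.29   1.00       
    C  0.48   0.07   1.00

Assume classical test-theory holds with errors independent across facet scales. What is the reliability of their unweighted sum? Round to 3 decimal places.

Var(A+B+C) = 4.8² + 17.5² + 9.6² + 2·[4.8·17.5·0.29 + 4.8·9.6·0.48 + 17.5·9.6·0.07] = 421.45 + 116.477 = 537.927.
Because errors are independent across components, Cov(Tᵢ,Tⱼ) = Cov(Xᵢ,Xⱼ); the off-diagonal part of the true-score variance is the same as above.
True-score variance = [4.8²·0.77 + 17.5²·0.64 + 9.6²·0.80] + 116.477 = 287.469 + 116.477 = 403.946.
Reliability = 403.946 / 537.927 = 0.751.

0.751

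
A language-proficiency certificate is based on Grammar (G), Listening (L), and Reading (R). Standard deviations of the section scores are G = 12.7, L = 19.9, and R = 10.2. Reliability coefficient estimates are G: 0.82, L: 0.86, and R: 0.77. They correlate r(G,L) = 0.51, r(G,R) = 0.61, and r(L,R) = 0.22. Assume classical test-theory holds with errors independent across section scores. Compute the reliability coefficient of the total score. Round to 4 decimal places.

Var(G+L+R) = 12.7² + 19.9² + 10.2² + 2·[12.7·19.9·0.51 + 12.7·10.2·0.61 + 19.9·10.2·0.22] = 661.34 + 505.135 = 1166.47.
With uncorrelated errors the cross-covariances are all true-score covariance, so they carry over unchanged; only the diagonal terms shrink to ρᵢσᵢ².
True-score variance = [12.7²·0.82 + 19.9²·0.86 + 10.2²·0.77] + 505.135 = 552.937 + 505.135 = 1058.07.
Reliability = 1058.07 / 1166.47 = 0.9071.

0.9071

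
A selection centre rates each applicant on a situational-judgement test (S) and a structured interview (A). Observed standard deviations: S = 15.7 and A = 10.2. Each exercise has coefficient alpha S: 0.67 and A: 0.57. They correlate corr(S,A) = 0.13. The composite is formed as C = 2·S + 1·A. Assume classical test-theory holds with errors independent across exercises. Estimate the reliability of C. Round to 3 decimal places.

Var(C) = 2²·15.7² + 10.2² + 2·[2·15.7·10.2·0.13] = 1090 + 83.2728 = 1173.27.
Because errors are independent across components, Cov(Tᵢ,Tⱼ) = Cov(Xᵢ,Xⱼ); the off-diagonal part of the true-score variance is the same as above.
True-score variance = [2²·15.7²·0.67 + 10.2²·0.57] + 83.2728 = 719.896 + 83.2728 = 803.169.
Reliability = 803.169 / 1173.27 = 0.685.

0.685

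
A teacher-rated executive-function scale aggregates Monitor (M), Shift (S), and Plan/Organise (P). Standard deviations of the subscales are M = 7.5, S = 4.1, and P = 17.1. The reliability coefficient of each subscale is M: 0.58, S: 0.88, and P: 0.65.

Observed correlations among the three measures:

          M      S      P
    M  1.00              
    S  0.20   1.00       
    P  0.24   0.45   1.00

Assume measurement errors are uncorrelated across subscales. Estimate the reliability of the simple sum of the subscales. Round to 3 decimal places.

0.745

Var(M+S+P) = 7.5² + 4.1² + 17.1² + 2·[7.5·4.1·0.20 + 7.5·17.1·0.24 + 4.1·17.1·0.45] = 365.47 + 136.959 = 502.429.
With uncorrelated errors the cross-covariances are all true-score covariance, so they carry over unchanged; only the diagonal terms shrink to ρᵢσᵢ².
True-score variance = [7.5²·0.58 + 4.1²·0.88 + 17.1²·0.65] + 136.959 = 237.484 + 136.959 = 374.443.
Reliability = 374.443 / 502.429 = 0.745.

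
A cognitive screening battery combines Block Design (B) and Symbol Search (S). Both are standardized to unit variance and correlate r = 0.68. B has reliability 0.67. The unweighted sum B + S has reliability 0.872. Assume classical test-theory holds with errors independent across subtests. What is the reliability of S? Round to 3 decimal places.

Var(B+S) = 2 + 2·0.68 = 3.360.
True-score variance = ρ_B + ρ_S + 2·0.68, so 0.872 = (0.67 + ρ_S + 1.36) / 3.360.
ρ_S = 0.872·3.360 − 0.67 − 1.36 = 0.900.

0.900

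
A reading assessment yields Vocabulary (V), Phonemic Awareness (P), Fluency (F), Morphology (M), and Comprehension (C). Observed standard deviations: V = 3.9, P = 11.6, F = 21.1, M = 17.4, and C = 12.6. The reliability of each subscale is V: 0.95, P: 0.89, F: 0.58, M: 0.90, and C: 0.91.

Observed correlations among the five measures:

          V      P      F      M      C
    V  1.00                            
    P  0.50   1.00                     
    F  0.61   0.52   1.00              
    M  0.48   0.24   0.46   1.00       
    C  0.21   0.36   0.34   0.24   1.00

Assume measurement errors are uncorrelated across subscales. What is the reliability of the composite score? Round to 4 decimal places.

0.8957

Var(V+P+F+M+C) = 3.9² + 11.6² + 21.1² + 17.4² + 12.6² + 2·[3.9·11.6·0.50 + 3.9·21.1·0.61 + 3.9·17.4·0.48 + 3.9·12.6·0.21 + 11.6·21.1·0.52 + 11.6·17.4·0.24 + 11.6·12.6·0.36 + 21.1·17.4·0.46 + 21.1·12.6·0.34 + 17.4·12.6·0.24] = 1056.5 + 1311.88 = 2368.38.
Because errors are independent across components, Cov(Tᵢ,Tⱼ) = Cov(Xᵢ,Xⱼ); the off-diagonal part of the true-score variance is the same as above.
True-score variance = [3.9²·0.95 + 11.6²·0.89 + 21.1²·0.58 + 17.4²·0.90 + 12.6²·0.91] + 1311.88 = 809.385 + 1311.88 = 2121.26.
Reliability = 2121.26 / 2368.38 = 0.8957.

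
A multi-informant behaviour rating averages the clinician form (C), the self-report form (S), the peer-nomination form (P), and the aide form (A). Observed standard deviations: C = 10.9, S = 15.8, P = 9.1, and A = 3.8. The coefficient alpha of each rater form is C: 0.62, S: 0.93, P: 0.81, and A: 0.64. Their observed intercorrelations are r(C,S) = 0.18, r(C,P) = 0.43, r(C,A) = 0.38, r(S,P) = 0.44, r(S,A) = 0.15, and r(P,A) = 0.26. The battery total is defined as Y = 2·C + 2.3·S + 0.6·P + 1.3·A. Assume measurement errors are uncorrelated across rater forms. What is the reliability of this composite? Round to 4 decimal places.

0.8878

Var(Y) = 2²·10.9² + 2.3²·15.8² + 0.6²·9.1² + 1.3²·3.8² + 2·[4.6·10.9·15.8·0.18 + 1.2·10.9·9.1·0.43 + 2.6·10.9·3.8·0.38 + 1.38·15.8·9.1·0.44 + 2.99·15.8·3.8·0.15 + 0.78·9.1·3.8·0.26] = 1850.05 + 711.894 = 2561.95.
Because errors are independent across components, Cov(Tᵢ,Tⱼ) = Cov(Xᵢ,Xⱼ); the off-diagonal part of the true-score variance is the same as above.
True-score variance = [2²·10.9²·0.62 + 2.3²·15.8²·0.93 + 0.6²·9.1²·0.81 + 1.3²·3.8²·0.64] + 711.894 = 1562.57 + 711.894 = 2274.46.
Reliability = 2274.46 / 2561.95 = 0.8878.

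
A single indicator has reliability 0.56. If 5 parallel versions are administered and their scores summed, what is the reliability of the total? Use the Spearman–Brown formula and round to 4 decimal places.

ρ_k = kρ / (1 + (k−1)ρ) = 5·0.56 / (1 + 4·0.56) = 2.800 / 3.240 = 0.8642.

0.8642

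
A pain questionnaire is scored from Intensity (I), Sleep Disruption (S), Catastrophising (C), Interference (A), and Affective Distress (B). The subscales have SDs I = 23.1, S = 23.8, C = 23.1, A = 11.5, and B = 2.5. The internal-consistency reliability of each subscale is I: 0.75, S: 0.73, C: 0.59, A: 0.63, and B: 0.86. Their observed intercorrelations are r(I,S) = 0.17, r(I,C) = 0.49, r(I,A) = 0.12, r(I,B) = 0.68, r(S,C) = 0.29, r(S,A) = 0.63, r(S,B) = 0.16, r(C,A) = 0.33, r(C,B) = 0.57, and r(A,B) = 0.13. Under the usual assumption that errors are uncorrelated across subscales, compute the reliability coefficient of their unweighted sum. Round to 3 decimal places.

Var(I+S+C+A+B) = 23.1² + 23.8² + 23.1² + 11.5² + 2.5² + 2·[23.1·23.8·0.17 + 23.1·23.1·0.49 + 23.1·11.5·0.12 + 23.1·2.5·0.68 + 23.8·23.1·0.29 + 23.8·11.5·0.63 + 23.8·2.5·0.16 + 23.1·11.5·0.33 + 23.1·2.5·0.57 + 11.5·2.5·0.13] = 1772.16 + 1783.57 = 3555.73.
Under uncorrelated errors the observed covariances equal the true-score covariances, so only the own-variance terms attenuate.
True-score variance = [23.1²·0.75 + 23.8²·0.73 + 23.1²·0.59 + 11.5²·0.63 + 2.5²·0.86] + 1783.57 = 1217.23 + 1783.57 = 3000.8.
Reliability = 3000.8 / 3555.73 = 0.844.

0.844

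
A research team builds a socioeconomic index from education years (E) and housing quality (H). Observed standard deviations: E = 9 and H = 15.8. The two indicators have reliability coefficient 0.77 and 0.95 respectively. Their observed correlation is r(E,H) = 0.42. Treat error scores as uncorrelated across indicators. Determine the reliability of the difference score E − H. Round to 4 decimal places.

Var(E−H) = 9² + 15.8² − 2·9·15.8·0.42 = 330.64 − 119.448 = 211.192.
Because errors are independent across components, Cov(Tᵢ,Tⱼ) = Cov(Xᵢ,Xⱼ); the off-diagonal part of the true-score variance is the same as above.
True-score variance = [9²·0.77 + 15.8²·0.95] − 119.448 = 299.528 − 119.448 = 180.08.
Reliability = 180.08 / 211.192 = 0.8527.

0.8527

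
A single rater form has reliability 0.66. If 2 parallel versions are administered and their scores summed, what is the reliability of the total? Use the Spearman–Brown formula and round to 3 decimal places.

0.795

ρ_k = kρ / (1 + (k−1)ρ) = 2·0.66 / (1 + 1·0.66) = 1.320 / 1.660 = 0.795.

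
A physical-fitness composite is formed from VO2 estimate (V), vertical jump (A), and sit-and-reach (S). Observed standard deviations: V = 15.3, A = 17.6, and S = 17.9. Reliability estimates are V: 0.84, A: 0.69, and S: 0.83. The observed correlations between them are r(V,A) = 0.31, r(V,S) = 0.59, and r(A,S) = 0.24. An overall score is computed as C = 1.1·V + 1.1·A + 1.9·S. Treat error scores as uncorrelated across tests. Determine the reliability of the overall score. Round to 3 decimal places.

Var(C) = 1.1²·15.3² + 1.1²·17.6² + 1.9²·17.9² + 2·[1.21·15.3·17.6·0.31 + 2.09·15.3·17.9·0.59 + 2.09·17.6·17.9·0.24] = 1814.74 + 1193.48 = 3008.22.
Under uncorrelated errors the observed covariances equal the true-score covariances, so only the own-variance terms attenuate.
True-score variance = [1.1²·15.3²·0.84 + 1.1²·17.6²·0.69 + 1.9²·17.9²·0.83] + 1193.48 = 1456.59 + 1193.48 = 2650.07.
Reliability = 2650.07 / 3008.22 = 0.881.

0.881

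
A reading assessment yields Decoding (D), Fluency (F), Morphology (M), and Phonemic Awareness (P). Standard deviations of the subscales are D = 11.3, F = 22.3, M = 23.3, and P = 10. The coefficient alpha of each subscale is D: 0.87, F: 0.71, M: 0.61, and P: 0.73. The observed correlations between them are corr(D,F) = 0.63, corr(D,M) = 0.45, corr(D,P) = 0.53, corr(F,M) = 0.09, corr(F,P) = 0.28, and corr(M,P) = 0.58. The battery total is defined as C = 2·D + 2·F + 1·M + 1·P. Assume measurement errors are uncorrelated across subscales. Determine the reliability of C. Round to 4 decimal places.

0.8488

Var(C) = 2²·11.3² + 2²·22.3² + 23.3² + 10² + 2·[4·11.3·22.3·0.63 + 2·11.3·23.3·0.45 + 2·11.3·10·0.53 + 2·22.3·23.3·0.09 + 2·22.3·10·0.28 + 23.3·10·0.58] = 3142.81 + 2690.6 = 5833.41.
Under uncorrelated errors the observed covariances equal the true-score covariances, so only the own-variance terms attenuate.
True-score variance = [2²·11.3²·0.87 + 2²·22.3²·0.71 + 23.3²·0.61 + 10²·0.73] + 2690.6 = 2260.83 + 2690.6 = 4951.43.
Reliability = 4951.43 / 5833.41 = 0.8488.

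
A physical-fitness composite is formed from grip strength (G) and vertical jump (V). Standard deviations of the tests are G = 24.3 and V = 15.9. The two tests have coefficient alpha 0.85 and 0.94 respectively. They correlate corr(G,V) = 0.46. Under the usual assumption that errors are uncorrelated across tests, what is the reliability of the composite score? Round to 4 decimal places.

Var(G+V) = 24.3² + 15.9² + 2·[24.3·15.9·0.46] = 843.3 + 355.46 = 1198.76.
Because errors are independent across components, Cov(Tᵢ,Tⱼ) = Cov(Xᵢ,Xⱼ); the off-diagonal part of the true-score variance is the same as above.
True-score variance = [24.3²·0.85 + 15.9²·0.94] + 355.46 = 739.558 + 355.46 = 1095.02.
Reliability = 1095.02 / 1198.76 = 0.9135.

0.9135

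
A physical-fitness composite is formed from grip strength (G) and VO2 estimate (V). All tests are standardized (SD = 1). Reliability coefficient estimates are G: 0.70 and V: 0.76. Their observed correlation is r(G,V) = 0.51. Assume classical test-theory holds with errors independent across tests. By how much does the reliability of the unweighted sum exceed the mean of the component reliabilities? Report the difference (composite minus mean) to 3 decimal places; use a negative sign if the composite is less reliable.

Var(sum) = 2 + 1.02 = 3.02; true-score variance = 1.46 + 1.02 = 2.48; composite reliability = 0.8212.
Mean component reliability = 0.7300.
Difference = 0.8212 − 0.7300 = 0.091.

0.091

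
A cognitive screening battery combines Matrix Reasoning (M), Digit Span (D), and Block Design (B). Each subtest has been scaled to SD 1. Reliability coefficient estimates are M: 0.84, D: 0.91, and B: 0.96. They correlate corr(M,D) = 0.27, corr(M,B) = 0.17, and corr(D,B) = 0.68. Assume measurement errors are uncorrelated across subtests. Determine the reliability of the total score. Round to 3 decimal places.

0.945

Var(M+D+B) = 3 + 2·[0.27 + 0.17 + 0.68] = 3 + 2.24 = 5.24.
Under uncorrelated errors the observed covariances equal the true-score covariances, so only the own-variance terms attenuate.
True-score variance = [0.84 + 0.91 + 0.96] + 2.24 = 2.71 + 2.24 = 4.95.
Reliability = 4.95 / 5.24 = 0.945.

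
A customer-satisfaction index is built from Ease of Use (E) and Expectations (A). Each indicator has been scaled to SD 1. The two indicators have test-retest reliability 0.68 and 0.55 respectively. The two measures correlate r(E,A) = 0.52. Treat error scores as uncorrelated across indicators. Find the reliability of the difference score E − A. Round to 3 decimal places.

Var(E−A) = 1 + 1 − 2·0.52 = 2 − 1.04 = 0.96.
Under uncorrelated errors the observed covariances equal the true-score covariances, so only the own-variance terms attenuate.
True-score variance = [0.68 + 0.55] − 1.04 = 1.23 − 1.04 = 0.19.
Reliability = 0.19 / 0.96 = 0.198.

0.198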